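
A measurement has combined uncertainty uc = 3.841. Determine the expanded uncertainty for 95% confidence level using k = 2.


U = k * uc
U = 2 * 3.841
U = 7.6820

7.6820


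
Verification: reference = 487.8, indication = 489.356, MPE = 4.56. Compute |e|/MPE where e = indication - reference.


e = indication - reference = 489.356 - 487.8 = 1.5560
|e| = 1.5560
ratio = |e| / MPE = 1.5560 / 4.56
ratio = 0.3412

0.3412


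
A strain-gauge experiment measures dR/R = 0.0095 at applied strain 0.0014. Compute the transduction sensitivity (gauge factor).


GF = (dR/R) / epsilon
= 0.0095 / 0.0014
= 6.7857

6.7857


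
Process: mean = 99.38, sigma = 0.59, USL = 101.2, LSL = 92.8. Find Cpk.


Cpu = (USL - mean) / (3*sigma) = (101.2 - 99.38) / (3*0.59) = 1.0282
Cpl = (mean - LSL) / (3*sigma) = (99.38 - 92.8) / (3*0.59) = 3.7175
Cpk = min(Cpu, Cpl) = 1.0282

1.0282


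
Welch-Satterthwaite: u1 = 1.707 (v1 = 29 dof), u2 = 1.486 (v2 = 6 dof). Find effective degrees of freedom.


uc = sqrt(u1^2 + u2^2) = sqrt(1.707^2 + 1.486^2) = 2.2631935
v_eff = uc^4 / (u1^4/v1 + u2^4/v2)
= 2.2631935^4 / (1.707^4/29 + 1.486^4/6)
= 26.235343 / 1.1054647
v_eff = 23.7324

23.7324


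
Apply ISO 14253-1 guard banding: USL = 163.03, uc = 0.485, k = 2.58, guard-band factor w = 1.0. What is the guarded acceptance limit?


U = k * uc = 2.58 * 0.485 = 1.2513
guard band g = w * U = 1.0 * 1.2513 = 1.2513
AL = USL - g = 163.03 - 1.2513
AL = 161.7787

161.7787


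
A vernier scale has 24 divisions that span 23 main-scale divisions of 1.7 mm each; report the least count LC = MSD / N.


LC = MSD / n_div
= 1.7 / 24
= 0.0708

0.0708


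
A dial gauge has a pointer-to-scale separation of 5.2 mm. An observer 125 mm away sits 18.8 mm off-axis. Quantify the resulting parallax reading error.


error = h * offset / d
= 5.2 * 18.8 / 125
= 0.7821

0.7821


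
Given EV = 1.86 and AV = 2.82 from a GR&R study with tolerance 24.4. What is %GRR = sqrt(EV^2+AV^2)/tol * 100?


GRR = sqrt(EV^2 + AV^2) = sqrt(1.86^2 + 2.82^2) = 3.3781652
%GRR = GRR / tol * 100 = 3.3781652 / 24.4 * 100
%GRR = 13.8449

13.8449


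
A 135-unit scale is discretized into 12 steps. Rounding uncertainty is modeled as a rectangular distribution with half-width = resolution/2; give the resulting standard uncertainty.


resolution = range / divisions
resolution = 135 / 12 = 11.25
u_res = resolution / (2*sqrt(3))
u_res = 11.25 / 3.4641016
u_res = 3.2476

3.2476


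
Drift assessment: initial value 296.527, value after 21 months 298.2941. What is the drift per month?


rate = (v2 - v1) / months
= (298.2941 - 296.527) / 21
= 1.7671 / 21
= 0.0841

0.0841


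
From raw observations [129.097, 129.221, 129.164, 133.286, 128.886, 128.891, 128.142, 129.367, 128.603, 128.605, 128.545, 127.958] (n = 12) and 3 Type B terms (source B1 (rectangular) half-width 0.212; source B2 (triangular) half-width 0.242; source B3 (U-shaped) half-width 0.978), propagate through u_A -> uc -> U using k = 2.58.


mean = (129.097 + 129.221 + 129.164 + 133.286 + 128.886 + 128.891 + 128.142 + 129.367 + 128.603 + 128.605 + 128.545 + 127.958) / 12 = 129.1470833
s = sqrt(sum((x - mean)^2)/(n-1)) = 1.3717107
u_A = s / sqrt(n) = 1.3717107 / sqrt(12) = 0.39597877
u_B1 = 0.212 / sqrt(3) = 0.12239826
u_B2 = 0.242 / sqrt(6) = 0.098796086
u_B3 = 0.978 / sqrt(2) = 0.69155043
uc = sqrt(0.39597877^2 + 0.12239826^2 + 0.098796086^2 + 0.69155043^2) = 0.81227039
U = k * uc = 2.58 * 0.81227039
U = 2.0957

2.0957


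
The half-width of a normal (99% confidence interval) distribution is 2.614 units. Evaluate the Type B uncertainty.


u_B = half_width / 2.576
u_B = 2.614 / 2.576
u_B = 1.0148

1.0148


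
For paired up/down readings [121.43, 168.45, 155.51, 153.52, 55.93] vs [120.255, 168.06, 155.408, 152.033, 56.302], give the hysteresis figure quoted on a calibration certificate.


|121.43 - 120.255| = 1.1750
|168.45 - 168.06| = 0.3900
|155.51 - 155.408| = 0.1020
|153.52 - 152.033| = 1.4870
|55.93 - 56.302| = 0.3720
hysteresis = max(diffs) = 1.4870

1.4870


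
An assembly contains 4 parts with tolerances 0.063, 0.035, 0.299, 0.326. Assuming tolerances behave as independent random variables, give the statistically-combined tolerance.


RSS = sqrt(0.063^2 + 0.035^2 + 0.299^2 + 0.326^2)
= sqrt(0.200871)
= 0.4482

0.4482


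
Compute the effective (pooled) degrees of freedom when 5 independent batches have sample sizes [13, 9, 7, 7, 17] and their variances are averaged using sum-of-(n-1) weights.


nu = sum_i (n_i - 1)
nu = ((13 - 1) + (9 - 1) + (7 - 1) + (7 - 1) + (17 - 1))
nu = 12 + 8 + 6 + 6 + 16
nu = 48

48


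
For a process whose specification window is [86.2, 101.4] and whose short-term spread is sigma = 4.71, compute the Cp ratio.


Cp = (USL - LSL) / (6 * sigma)
= (101.4 - 86.2) / (6 * 4.71)
= 15.2000 / 28.2600
= 0.5379

0.5379


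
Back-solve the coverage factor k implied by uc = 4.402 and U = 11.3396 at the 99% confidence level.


k = U / uc
k = 11.3396 / 4.402
k = 2.576

2.576


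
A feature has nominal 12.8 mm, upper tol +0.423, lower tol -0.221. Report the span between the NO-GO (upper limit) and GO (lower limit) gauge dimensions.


GO = nominal - lower_tol (smallest hole = maximum material condition)
GO = 12.8 - 0.221 = 12.579
NO-GO = nominal + upper_tol (largest hole = least material condition)
NO-GO = 12.8 + 0.423 = 13.223
spread = NO-GO - GO = 13.223 - 12.579 = 0.6440

0.6440


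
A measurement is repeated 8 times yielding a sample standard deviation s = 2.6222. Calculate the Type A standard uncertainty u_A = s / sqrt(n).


u_A = s / sqrt(n)
u_A = 2.6222 / sqrt(8)
u_A = 2.6222 / 2.8284271
u_A = 0.9271

0.9271


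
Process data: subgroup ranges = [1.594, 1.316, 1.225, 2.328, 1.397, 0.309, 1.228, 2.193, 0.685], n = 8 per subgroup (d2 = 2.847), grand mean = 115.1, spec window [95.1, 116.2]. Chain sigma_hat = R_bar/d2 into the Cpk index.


R_bar = (1.594 + 1.316 + 1.225 + 2.328 + 1.397 + 0.309 + 1.228 + 2.193 + 0.685) / 9 = 1.3638889
sigma = R_bar / d2 = 1.3638889 / 2.847 = 0.47906178
Cp = (USL - LSL)/(6*sigma) = (116.2 - 95.1)/(6*0.47906178) = 7.3407
Cpu = (116.2 - 115.1)/(3*0.47906178) = 0.7654
Cpl = (115.1 - 95.1)/(3*0.47906178) = 13.9161
Cpk = min(Cpu, Cpl) = 0.7654

0.7654


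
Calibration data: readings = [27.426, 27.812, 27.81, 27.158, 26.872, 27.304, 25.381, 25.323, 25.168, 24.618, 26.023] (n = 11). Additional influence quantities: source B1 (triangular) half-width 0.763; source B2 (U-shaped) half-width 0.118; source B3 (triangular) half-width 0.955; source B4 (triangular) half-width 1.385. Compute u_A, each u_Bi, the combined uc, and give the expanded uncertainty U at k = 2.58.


mean = (27.426 + 27.812 + 27.81 + 27.158 + 26.872 + 27.304 + 25.381 + 25.323 + 25.168 + 24.618 + 26.023) / 11 = 26.445
s = sqrt(sum((x - mean)^2)/(n-1)) = 1.1687847
u_A = s / sqrt(n) = 1.1687847 / sqrt(11) = 0.35240185
u_B1 = 0.763 / sqrt(6) = 0.31149345
u_B2 = 0.118 / sqrt(2) = 0.0834386
u_B3 = 0.955 / sqrt(6) = 0.38987712
u_B4 = 1.385 / sqrt(6) = 0.56542388
uc = sqrt(0.35240185^2 + 0.31149345^2 + 0.0834386^2 + 0.38987712^2 + 0.56542388^2) = 0.83659164
U = k * uc = 2.58 * 0.83659164
U = 2.1584

2.1584


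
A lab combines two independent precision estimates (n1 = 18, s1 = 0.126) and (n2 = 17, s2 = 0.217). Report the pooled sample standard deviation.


s_p = sqrt(((n1-1)*s1^2 + (n2-1)*s2^2) / (n1+n2-2))
numerator = (18-1)*0.126^2 + (17-1)*0.217^2 = 0.269892 + 0.753424 = 1.023316
denominator = 18 + 17 - 2 = 33
s_p^2 = 1.023316 / 33 = 0.031009576
s_p = sqrt(0.031009576) = 0.1761

0.1761


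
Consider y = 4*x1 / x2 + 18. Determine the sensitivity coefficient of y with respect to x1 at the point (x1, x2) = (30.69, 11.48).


y = 4*x1 / x2 + 18
dy/dx1 = 4/x2
Evaluate at x2 = 11.48: c1 = 4 / 11.48
c1 = 0.3484

0.3484


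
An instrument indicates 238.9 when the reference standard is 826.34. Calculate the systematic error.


Systematic error = measured - true
= 238.9 - 826.34
= -587.4400

-587.4400


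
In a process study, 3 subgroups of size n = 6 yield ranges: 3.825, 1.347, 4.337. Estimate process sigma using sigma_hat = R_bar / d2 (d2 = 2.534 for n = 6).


R_bar = (3.825 + 1.347 + 4.337) / 3
R_bar = 9.509 / 3 = 3.1696667
sigma_hat = R_bar / d2 = 3.1696667 / 2.534 = 1.2509

1.2509


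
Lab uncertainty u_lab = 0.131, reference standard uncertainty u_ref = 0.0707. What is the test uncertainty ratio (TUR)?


TUR = u_lab / u_ref
= 0.131 / 0.0707
= 1.8529

1.8529


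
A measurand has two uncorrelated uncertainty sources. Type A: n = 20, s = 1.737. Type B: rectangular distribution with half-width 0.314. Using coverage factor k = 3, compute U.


u_A = s / sqrt(n) = 1.737 / sqrt(20) = 0.38840501
u_B = half_width / sqrt(3) = 0.314 / sqrt(3) = 0.18128798
uc = sqrt(u_A^2 + u_B^2) = sqrt(0.38840501^2 + 0.18128798^2) = 0.42863012
U = k * uc = 3 * 0.42863012
U = 1.2859

1.2859


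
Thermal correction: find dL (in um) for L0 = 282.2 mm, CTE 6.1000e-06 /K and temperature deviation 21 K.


dL = L * alpha * dT
= 282.2 * 6.1000e-06 * 21
= 0.0361498 mm
dL_um = 0.0361498 * 1000 = 36.1498 um

36.1498


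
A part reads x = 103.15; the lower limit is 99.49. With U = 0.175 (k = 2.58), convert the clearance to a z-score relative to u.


u = U / k = 0.175 / 2.58 = 0.067829457
margin = |LSL - x| = |99.49 - 103.15| = 3.66
z = margin / u = 3.66 / 0.067829457
z = 53.9589

53.9589


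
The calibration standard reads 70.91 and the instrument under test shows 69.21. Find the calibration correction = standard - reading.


Correction = standard - reading
= 70.91 - 69.21
= 1.7000

1.7000


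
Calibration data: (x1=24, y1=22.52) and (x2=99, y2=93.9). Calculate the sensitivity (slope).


slope = (y2 - y1) / (x2 - x1)
= (93.9 - 22.52) / (99 - 24)
= 71.3800 / 75
= 0.9517

0.9517


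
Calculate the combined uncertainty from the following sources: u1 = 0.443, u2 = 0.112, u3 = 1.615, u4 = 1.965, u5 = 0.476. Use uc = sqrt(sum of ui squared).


uc = sqrt(0.443^2 + 0.112^2 + 1.615^2 + 1.965^2 + 0.476^2)
uc = sqrt(6.904819)
uc = 2.6277

2.6277


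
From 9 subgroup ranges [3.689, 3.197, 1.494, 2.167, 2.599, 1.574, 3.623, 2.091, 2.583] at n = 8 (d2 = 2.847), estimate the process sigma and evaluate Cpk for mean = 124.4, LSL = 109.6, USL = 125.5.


R_bar = (3.689 + 3.197 + 1.494 + 2.167 + 2.599 + 1.574 + 3.623 + 2.091 + 2.583) / 9 = 2.5574444
sigma = R_bar / d2 = 2.5574444 / 2.847 = 0.89829449
Cp = (USL - LSL)/(6*sigma) = (125.5 - 109.6)/(6*0.89829449) = 2.9500
Cpu = (125.5 - 124.4)/(3*0.89829449) = 0.4082
Cpl = (124.4 - 109.6)/(3*0.89829449) = 5.4919
Cpk = min(Cpu, Cpl) = 0.4082

0.4082


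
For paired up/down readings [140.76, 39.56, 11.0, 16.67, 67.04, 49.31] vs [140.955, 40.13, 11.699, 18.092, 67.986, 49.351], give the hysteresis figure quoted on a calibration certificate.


|140.76 - 140.955| = 0.1950
|39.56 - 40.13| = 0.5700
|11.0 - 11.699| = 0.6990
|16.67 - 18.092| = 1.4220
|67.04 - 67.986| = 0.9460
|49.31 - 49.351| = 0.0410
hysteresis = max(diffs) = 1.4220

1.4220


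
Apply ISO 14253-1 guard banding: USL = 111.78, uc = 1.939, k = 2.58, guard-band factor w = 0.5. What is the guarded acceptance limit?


U = k * uc = 2.58 * 1.939 = 5.00262
guard band g = w * U = 0.5 * 5.00262 = 2.50131
AL = USL - g = 111.78 - 2.50131
AL = 109.2787

109.2787


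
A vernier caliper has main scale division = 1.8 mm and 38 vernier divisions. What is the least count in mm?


LC = MSD / n_div
= 1.8 / 38
= 0.0474

0.0474


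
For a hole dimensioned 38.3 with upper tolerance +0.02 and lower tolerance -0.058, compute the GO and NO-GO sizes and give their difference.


GO = nominal - lower_tol (smallest hole = maximum material condition)
GO = 38.3 - 0.058 = 38.242
NO-GO = nominal + upper_tol (largest hole = least material condition)
NO-GO = 38.3 + 0.02 = 38.32
spread = NO-GO - GO = 38.32 - 38.242 = 0.0780

0.0780


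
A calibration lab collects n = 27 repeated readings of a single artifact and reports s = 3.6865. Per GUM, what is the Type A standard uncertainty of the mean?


u_A = s / sqrt(n)
u_A = 3.6865 / sqrt(27)
u_A = 3.6865 / 5.1961524
u_A = 0.7095

0.7095


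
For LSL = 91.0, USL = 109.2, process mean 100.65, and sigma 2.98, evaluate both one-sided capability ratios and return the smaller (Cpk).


Cpu = (USL - mean) / (3*sigma) = (109.2 - 100.65) / (3*2.98) = 0.9564
Cpl = (mean - LSL) / (3*sigma) = (100.65 - 91.0) / (3*2.98) = 1.0794
Cpk = min(Cpu, Cpl) = 0.9564

0.9564


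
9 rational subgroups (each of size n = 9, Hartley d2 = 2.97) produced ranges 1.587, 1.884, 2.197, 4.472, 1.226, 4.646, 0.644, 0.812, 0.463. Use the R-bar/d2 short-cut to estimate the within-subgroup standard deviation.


R_bar = (1.587 + 1.884 + 2.197 + 4.472 + 1.226 + 4.646 + 0.644 + 0.812 + 0.463) / 9
R_bar = 17.931 / 9 = 1.9923333
sigma_hat = R_bar / d2 = 1.9923333 / 2.97 = 0.6708

0.6708


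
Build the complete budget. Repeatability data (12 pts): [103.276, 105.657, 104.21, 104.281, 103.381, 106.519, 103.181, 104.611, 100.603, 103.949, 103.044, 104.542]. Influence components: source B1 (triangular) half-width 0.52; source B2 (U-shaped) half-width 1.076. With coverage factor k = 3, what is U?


mean = (103.276 + 105.657 + 104.21 + 104.281 + 103.381 + 106.519 + 103.181 + 104.611 + 100.603 + 103.949 + 103.044 + 104.542) / 12 = 103.9378333
s = sqrt(sum((x - mean)^2)/(n-1)) = 1.4730619
u_A = s / sqrt(n) = 1.4730619 / sqrt(12) = 0.42523634
u_B1 = 0.52 / sqrt(6) = 0.21228911
u_B2 = 1.076 / sqrt(2) = 0.7608469
uc = sqrt(0.42523634^2 + 0.21228911^2 + 0.7608469^2) = 0.89709566
U = k * uc = 3 * 0.89709566
U = 2.6913

2.6913


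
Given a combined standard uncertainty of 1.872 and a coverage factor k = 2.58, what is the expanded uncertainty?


U = k * uc
U = 2.58 * 1.872
U = 4.8298

4.8298


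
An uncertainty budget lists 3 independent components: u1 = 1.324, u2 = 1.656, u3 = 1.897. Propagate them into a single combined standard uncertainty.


uc = sqrt(1.324^2 + 1.656^2 + 1.897^2)
uc = sqrt(8.093921)
uc = 2.8450

2.8450


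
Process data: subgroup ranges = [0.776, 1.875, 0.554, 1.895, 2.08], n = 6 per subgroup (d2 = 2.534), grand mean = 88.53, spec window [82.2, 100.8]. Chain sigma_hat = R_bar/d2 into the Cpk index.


R_bar = (0.776 + 1.875 + 0.554 + 1.895 + 2.08) / 5 = 1.436
sigma = R_bar / d2 = 1.436 / 2.534 = 0.56669298
Cp = (USL - LSL)/(6*sigma) = (100.8 - 82.2)/(6*0.56669298) = 5.4703
Cpu = (100.8 - 88.53)/(3*0.56669298) = 7.2173
Cpl = (88.53 - 82.2)/(3*0.56669298) = 3.7234
Cpk = min(Cpu, Cpl) = 3.7234

3.7234


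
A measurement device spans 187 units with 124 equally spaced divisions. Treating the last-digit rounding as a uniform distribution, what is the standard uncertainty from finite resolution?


resolution = range / divisions
resolution = 187 / 124 = 1.5080645
u_res = resolution / (2*sqrt(3))
u_res = 1.5080645 / 3.4641016
u_res = 0.4353

0.4353


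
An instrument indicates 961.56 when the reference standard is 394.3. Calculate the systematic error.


Systematic error = measured - true
= 961.56 - 394.3
= 567.2600

567.2600


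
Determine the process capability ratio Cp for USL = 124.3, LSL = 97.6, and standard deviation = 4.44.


Cp = (USL - LSL) / (6 * sigma)
= (124.3 - 97.6) / (6 * 4.44)
= 26.7000 / 26.6400
= 1.0023

1.0023


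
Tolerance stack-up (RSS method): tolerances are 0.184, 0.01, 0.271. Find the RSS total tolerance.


RSS = sqrt(0.184^2 + 0.01^2 + 0.271^2)
= sqrt(0.107397)
= 0.3277

0.3277


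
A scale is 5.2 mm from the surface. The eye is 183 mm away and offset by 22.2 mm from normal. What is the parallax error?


error = h * offset / d
= 5.2 * 22.2 / 183
= 0.6308

0.6308


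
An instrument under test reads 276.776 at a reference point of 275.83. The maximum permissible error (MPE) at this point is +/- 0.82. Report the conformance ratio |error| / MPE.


e = indication - reference = 276.776 - 275.83 = 0.9460
|e| = 0.9460
ratio = |e| / MPE = 0.9460 / 0.82
ratio = 1.1537

1.1537


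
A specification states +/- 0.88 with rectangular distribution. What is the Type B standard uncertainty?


u_B = half_width / sqrt(3)
u_B = 0.88 / 1.7320508
u_B = 0.5081

0.5081


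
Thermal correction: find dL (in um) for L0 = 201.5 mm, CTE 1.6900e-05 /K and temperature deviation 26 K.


dL = L * alpha * dT
= 201.5 * 1.6900e-05 * 26
= 0.0885391 mm
dL_um = 0.0885391 * 1000 = 88.5391 um

88.5391


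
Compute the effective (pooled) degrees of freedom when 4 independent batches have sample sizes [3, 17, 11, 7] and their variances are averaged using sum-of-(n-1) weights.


nu = sum_i (n_i - 1)
nu = ((3 - 1) + (17 - 1) + (11 - 1) + (7 - 1))
nu = 2 + 16 + 10 + 6
nu = 34

34


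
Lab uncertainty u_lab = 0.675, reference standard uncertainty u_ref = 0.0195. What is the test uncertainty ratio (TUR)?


TUR = u_lab / u_ref
= 0.675 / 0.0195
= 34.6154

34.6154


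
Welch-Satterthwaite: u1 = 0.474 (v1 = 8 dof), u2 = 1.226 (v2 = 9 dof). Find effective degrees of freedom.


uc = sqrt(u1^2 + u2^2) = sqrt(0.474^2 + 1.226^2) = 1.3144398
v_eff = uc^4 / (u1^4/v1 + u2^4/v2)
= 1.3144398^4 / (0.474^4/8 + 1.226^4/9)
= 2.9851269 / 0.2573363
v_eff = 11.6001

11.6001


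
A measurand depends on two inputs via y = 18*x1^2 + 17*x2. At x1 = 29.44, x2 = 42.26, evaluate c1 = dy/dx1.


y = 18*x1^2 + 17*x2
dy/dx1 = 2*18*x1
Evaluate at x1 = 29.44: c1 = 36 * 29.44
c1 = 1059.8400

1059.8400


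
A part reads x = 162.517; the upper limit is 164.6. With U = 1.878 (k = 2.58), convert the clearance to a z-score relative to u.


u = U / k = 1.878 / 2.58 = 0.72790698
margin = |USL - x| = |164.6 - 162.517| = 2.083
z = margin / u = 2.083 / 0.72790698
z = 2.8616

2.8616


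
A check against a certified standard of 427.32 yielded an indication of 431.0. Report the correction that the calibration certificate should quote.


Correction = standard - reading
= 427.32 - 431.0
= -3.6800

-3.6800


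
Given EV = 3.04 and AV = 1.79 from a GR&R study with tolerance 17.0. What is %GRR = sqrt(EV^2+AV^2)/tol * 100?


GRR = sqrt(EV^2 + AV^2) = sqrt(3.04^2 + 1.79^2) = 3.5278464
%GRR = GRR / tol * 100 = 3.5278464 / 17.0 * 100
%GRR = 20.7520

20.7520


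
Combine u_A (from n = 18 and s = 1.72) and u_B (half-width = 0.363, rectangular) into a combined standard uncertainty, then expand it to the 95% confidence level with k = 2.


u_A = s / sqrt(n) = 1.72 / sqrt(18) = 0.40540789
u_B = half_width / sqrt(3) = 0.363 / sqrt(3) = 0.20957815
uc = sqrt(u_A^2 + u_B^2) = sqrt(0.40540789^2 + 0.20957815^2) = 0.45637546
U = k * uc = 2 * 0.45637546
U = 0.9128

0.9128


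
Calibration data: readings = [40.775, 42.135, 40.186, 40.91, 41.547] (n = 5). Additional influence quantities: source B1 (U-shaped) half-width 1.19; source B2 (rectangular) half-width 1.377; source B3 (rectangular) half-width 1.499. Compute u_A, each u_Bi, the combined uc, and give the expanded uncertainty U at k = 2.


mean = (40.775 + 42.135 + 40.186 + 40.91 + 41.547) / 5 = 41.1106
s = sqrt(sum((x - mean)^2)/(n-1)) = 0.74959876
u_A = s / sqrt(n) = 0.74959876 / sqrt(5) = 0.33523076
u_B1 = 1.19 / sqrt(2) = 0.84145707
u_B2 = 1.377 / sqrt(3) = 0.79501132
u_B3 = 1.499 / sqrt(3) = 0.86544805
uc = sqrt(0.33523076^2 + 0.84145707^2 + 0.79501132^2 + 0.86544805^2) = 1.4837362
U = k * uc = 2 * 1.4837362
U = 2.9675

2.9675


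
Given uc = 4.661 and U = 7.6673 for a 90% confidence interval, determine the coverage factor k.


k = U / uc
k = 7.6673 / 4.661
k = 1.645

1.645


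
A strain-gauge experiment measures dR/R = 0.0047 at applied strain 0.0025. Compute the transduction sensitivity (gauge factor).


GF = (dR/R) / epsilon
= 0.0047 / 0.0025
= 1.8800

1.8800


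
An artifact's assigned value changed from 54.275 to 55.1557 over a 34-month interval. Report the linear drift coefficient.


rate = (v2 - v1) / months
= (55.1557 - 54.275) / 34
= 0.8807 / 34
= 0.0259

0.0259


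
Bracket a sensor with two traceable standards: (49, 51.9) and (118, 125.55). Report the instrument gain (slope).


slope = (y2 - y1) / (x2 - x1)
= (125.55 - 51.9) / (118 - 49)
= 73.6500 / 69
= 1.0674

1.0674


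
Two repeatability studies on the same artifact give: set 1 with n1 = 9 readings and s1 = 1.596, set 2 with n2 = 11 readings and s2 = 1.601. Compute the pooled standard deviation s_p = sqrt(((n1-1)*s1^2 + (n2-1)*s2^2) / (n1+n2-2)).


s_p = sqrt(((n1-1)*s1^2 + (n2-1)*s2^2) / (n1+n2-2))
numerator = (9-1)*1.596^2 + (11-1)*1.601^2 = 20.377728 + 25.63201 = 46.009738
denominator = 9 + 11 - 2 = 18
s_p^2 = 46.009738 / 18 = 2.5560966
s_p = sqrt(2.5560966) = 1.5988

1.5988


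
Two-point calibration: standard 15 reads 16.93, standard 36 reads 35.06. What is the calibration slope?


slope = (y2 - y1) / (x2 - x1)
= (35.06 - 16.93) / (36 - 15)
= 18.1300 / 21
= 0.8633

0.8633


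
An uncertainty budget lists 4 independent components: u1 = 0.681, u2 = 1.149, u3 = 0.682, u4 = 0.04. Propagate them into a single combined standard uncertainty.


uc = sqrt(0.681^2 + 1.149^2 + 0.682^2 + 0.04^2)
uc = sqrt(2.250686)
uc = 1.5002

1.5002


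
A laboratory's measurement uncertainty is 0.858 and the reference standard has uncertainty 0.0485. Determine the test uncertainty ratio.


TUR = u_lab / u_ref
= 0.858 / 0.0485
= 17.6907

17.6907


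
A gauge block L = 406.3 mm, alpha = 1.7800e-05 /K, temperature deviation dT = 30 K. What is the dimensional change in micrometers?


dL = L * alpha * dT
= 406.3 * 1.7800e-05 * 30
= 0.2169642 mm
dL_um = 0.2169642 * 1000 = 216.9642 um

216.9642


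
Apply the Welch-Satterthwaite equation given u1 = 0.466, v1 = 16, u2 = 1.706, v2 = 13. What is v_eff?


uc = sqrt(u1^2 + u2^2) = sqrt(0.466^2 + 1.706^2) = 1.7684999
v_eff = uc^4 / (u1^4/v1 + u2^4/v2)
= 1.7684999^4 / (0.466^4/16 + 1.706^4/13)
= 9.7818311 / 0.65453481
v_eff = 14.9447

14.9447


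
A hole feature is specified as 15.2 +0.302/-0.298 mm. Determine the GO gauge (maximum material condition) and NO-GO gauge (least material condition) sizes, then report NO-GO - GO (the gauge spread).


GO = nominal - lower_tol (smallest hole = maximum material condition)
GO = 15.2 - 0.298 = 14.902
NO-GO = nominal + upper_tol (largest hole = least material condition)
NO-GO = 15.2 + 0.302 = 15.502
spread = NO-GO - GO = 15.502 - 14.902 = 0.6000

0.6000


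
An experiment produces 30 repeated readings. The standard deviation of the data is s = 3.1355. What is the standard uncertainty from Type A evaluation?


u_A = s / sqrt(n)
u_A = 3.1355 / sqrt(30)
u_A = 3.1355 / 5.4772256
u_A = 0.5725

0.5725


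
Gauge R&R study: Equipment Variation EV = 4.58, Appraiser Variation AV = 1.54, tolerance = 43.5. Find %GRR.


GRR = sqrt(EV^2 + AV^2) = sqrt(4.58^2 + 1.54^2) = 4.8319768
%GRR = GRR / tol * 100 = 4.8319768 / 43.5 * 100
%GRR = 11.1080

11.1080


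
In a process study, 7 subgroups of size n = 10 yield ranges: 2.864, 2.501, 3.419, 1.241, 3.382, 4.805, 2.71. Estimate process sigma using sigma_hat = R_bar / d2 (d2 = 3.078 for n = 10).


R_bar = (2.864 + 2.501 + 3.419 + 1.241 + 3.382 + 4.805 + 2.71) / 7
R_bar = 20.922 / 7 = 2.9888571
sigma_hat = R_bar / d2 = 2.9888571 / 3.078 = 0.9710

0.9710


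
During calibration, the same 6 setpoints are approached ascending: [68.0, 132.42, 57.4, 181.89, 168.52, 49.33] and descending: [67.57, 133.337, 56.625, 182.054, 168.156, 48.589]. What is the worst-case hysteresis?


|68.0 - 67.57| = 0.4300
|132.42 - 133.337| = 0.9170
|57.4 - 56.625| = 0.7750
|181.89 - 182.054| = 0.1640
|168.52 - 168.156| = 0.3640
|49.33 - 48.589| = 0.7410
hysteresis = max(diffs) = 0.9170

0.9170


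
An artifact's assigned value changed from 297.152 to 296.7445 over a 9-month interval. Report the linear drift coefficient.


rate = (v2 - v1) / months
= (296.7445 - 297.152) / 9
= -0.4075 / 9
= -0.0453

-0.0453


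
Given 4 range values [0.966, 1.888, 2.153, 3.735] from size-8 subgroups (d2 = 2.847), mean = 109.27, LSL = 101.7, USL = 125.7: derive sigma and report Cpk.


R_bar = (0.966 + 1.888 + 2.153 + 3.735) / 4 = 2.1855
sigma = R_bar / d2 = 2.1855 / 2.847 = 0.76765016
Cp = (USL - LSL)/(6*sigma) = (125.7 - 101.7)/(6*0.76765016) = 5.2107
Cpu = (125.7 - 109.27)/(3*0.76765016) = 7.1343
Cpl = (109.27 - 101.7)/(3*0.76765016) = 3.2871
Cpk = min(Cpu, Cpl) = 3.2871

3.2871


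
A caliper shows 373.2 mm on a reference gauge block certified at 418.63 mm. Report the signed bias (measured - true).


Systematic error = measured - true
= 373.2 - 418.63
= -45.4300

-45.4300


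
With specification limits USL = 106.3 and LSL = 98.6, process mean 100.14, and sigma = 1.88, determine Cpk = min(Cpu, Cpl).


Cpu = (USL - mean) / (3*sigma) = (106.3 - 100.14) / (3*1.88) = 1.0922
Cpl = (mean - LSL) / (3*sigma) = (100.14 - 98.6) / (3*1.88) = 0.2730
Cpk = min(Cpu, Cpl) = 0.2730

0.2730


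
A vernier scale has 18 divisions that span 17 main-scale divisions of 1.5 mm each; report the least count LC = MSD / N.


LC = MSD / n_div
= 1.5 / 18
= 0.0833

0.0833


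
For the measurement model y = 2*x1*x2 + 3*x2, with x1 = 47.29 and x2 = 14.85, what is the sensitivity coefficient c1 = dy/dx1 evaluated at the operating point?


y = 2*x1*x2 + 3*x2
dy/dx1 = 2*x2
Evaluate at x2 = 14.85: c1 = 2 * 14.85
c1 = 29.7000

29.7000


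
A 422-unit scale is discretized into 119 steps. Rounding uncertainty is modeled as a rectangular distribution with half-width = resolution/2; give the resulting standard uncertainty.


resolution = range / divisions
resolution = 422 / 119 = 3.5462185
u_res = resolution / (2*sqrt(3))
u_res = 3.5462185 / 3.4641016
u_res = 1.0237

1.0237


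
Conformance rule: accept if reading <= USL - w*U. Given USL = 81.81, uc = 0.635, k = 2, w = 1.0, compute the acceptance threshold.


U = k * uc = 2 * 0.635 = 1.27
guard band g = w * U = 1.0 * 1.27 = 1.27
AL = USL - g = 81.81 - 1.27
AL = 80.5400

80.5400


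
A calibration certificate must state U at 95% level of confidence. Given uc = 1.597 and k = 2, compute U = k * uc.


U = k * uc
U = 2 * 1.597
U = 3.1940

3.1940


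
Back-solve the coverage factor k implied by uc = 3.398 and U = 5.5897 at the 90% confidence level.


k = U / uc
k = 5.5897 / 3.398
k = 1.645

1.645


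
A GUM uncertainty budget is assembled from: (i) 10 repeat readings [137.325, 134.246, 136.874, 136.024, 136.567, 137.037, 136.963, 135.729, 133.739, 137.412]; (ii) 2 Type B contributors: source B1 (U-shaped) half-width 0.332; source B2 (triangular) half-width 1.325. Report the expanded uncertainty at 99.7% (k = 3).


mean = (137.325 + 134.246 + 136.874 + 136.024 + 136.567 + 137.037 + 136.963 + 135.729 + 133.739 + 137.412) / 10 = 136.1916
s = sqrt(sum((x - mean)^2)/(n-1)) = 1.2794539
u_A = s / sqrt(n) = 1.2794539 / sqrt(10) = 0.40459885
u_B1 = 0.332 / sqrt(2) = 0.23475945
u_B2 = 1.325 / sqrt(6) = 0.54092898
uc = sqrt(0.40459885^2 + 0.23475945^2 + 0.54092898^2) = 0.71513383
U = k * uc = 3 * 0.71513383
U = 2.1454

2.1454


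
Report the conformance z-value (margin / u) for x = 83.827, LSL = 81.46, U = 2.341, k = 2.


u = U / k = 2.341 / 2 = 1.1705
margin = |LSL - x| = |81.46 - 83.827| = 2.367
z = margin / u = 2.367 / 1.1705
z = 2.0222

2.0222


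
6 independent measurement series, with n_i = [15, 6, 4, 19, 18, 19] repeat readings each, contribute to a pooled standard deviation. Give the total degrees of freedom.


nu = sum_i (n_i - 1)
nu = ((15 - 1) + (6 - 1) + (4 - 1) + (19 - 1) + (18 - 1) + (19 - 1))
nu = 14 + 5 + 3 + 18 + 17 + 18
nu = 75

75


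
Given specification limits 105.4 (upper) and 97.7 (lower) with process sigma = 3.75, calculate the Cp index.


Cp = (USL - LSL) / (6 * sigma)
= (105.4 - 97.7) / (6 * 3.75)
= 7.7000 / 22.5000
= 0.3422

0.3422


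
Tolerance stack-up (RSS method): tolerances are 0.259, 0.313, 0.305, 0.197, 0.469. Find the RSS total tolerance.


RSS = sqrt(0.259^2 + 0.313^2 + 0.305^2 + 0.197^2 + 0.469^2)
= sqrt(0.516845)
= 0.7189

0.7189


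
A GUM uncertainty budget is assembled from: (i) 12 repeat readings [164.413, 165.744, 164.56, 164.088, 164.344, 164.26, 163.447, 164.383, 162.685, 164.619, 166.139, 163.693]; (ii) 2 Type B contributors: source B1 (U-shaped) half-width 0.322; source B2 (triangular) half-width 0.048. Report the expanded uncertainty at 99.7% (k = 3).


mean = (164.413 + 165.744 + 164.56 + 164.088 + 164.344 + 164.26 + 163.447 + 164.383 + 162.685 + 164.619 + 166.139 + 163.693) / 12 = 164.3645833
s = sqrt(sum((x - mean)^2)/(n-1)) = 0.92238756
u_A = s / sqrt(n) = 0.92238756 / sqrt(12) = 0.26627035
u_B1 = 0.322 / sqrt(2) = 0.22768838
u_B2 = 0.048 / sqrt(6) = 0.019595918
uc = sqrt(0.26627035^2 + 0.22768838^2 + 0.019595918^2) = 0.350893
U = k * uc = 3 * 0.350893
U = 1.0527

1.0527


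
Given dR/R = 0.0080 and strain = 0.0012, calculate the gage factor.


GF = (dR/R) / epsilon
= 0.0080 / 0.0012
= 6.6667

6.6667


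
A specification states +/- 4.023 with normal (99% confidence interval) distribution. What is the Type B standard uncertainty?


u_B = half_width / 2.576
u_B = 4.023 / 2.576
u_B = 1.5617

1.5617


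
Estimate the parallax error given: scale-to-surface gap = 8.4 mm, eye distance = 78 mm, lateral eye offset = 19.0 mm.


error = h * offset / d
= 8.4 * 19.0 / 78
= 2.0462

2.0462


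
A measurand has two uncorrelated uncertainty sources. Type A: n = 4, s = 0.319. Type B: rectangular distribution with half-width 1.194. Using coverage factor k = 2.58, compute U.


u_A = s / sqrt(n) = 0.319 / sqrt(4) = 0.1595
u_B = half_width / sqrt(3) = 1.194 / sqrt(3) = 0.68935622
uc = sqrt(u_A^2 + u_B^2) = sqrt(0.1595^2 + 0.68935622^2) = 0.70756784
U = k * uc = 2.58 * 0.70756784
U = 1.8255

1.8255


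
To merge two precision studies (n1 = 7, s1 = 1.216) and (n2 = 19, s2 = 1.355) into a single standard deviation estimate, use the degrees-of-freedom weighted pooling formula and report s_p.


s_p = sqrt(((n1-1)*s1^2 + (n2-1)*s2^2) / (n1+n2-2))
numerator = (7-1)*1.216^2 + (19-1)*1.355^2 = 8.871936 + 33.04845 = 41.920386
denominator = 7 + 19 - 2 = 24
s_p^2 = 41.920386 / 24 = 1.7466827
s_p = sqrt(1.7466827) = 1.3216

1.3216


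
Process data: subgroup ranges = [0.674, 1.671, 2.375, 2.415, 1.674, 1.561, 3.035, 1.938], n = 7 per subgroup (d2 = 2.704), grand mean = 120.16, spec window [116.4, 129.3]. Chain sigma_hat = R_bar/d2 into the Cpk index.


R_bar = (0.674 + 1.671 + 2.375 + 2.415 + 1.674 + 1.561 + 3.035 + 1.938) / 8 = 1.917875
sigma = R_bar / d2 = 1.917875 / 2.704 = 0.7092733
Cp = (USL - LSL)/(6*sigma) = (129.3 - 116.4)/(6*0.7092733) = 3.0313
Cpu = (129.3 - 120.16)/(3*0.7092733) = 4.2955
Cpl = (120.16 - 116.4)/(3*0.7092733) = 1.7671
Cpk = min(Cpu, Cpl) = 1.7671

1.7671


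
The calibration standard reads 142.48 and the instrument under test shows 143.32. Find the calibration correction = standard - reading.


Correction = standard - reading
= 142.48 - 143.32
= -0.8400

-0.8400


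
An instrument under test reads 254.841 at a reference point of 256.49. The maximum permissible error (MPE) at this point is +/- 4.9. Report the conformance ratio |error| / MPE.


e = indication - reference = 254.841 - 256.49 = -1.6490
|e| = 1.6490
ratio = |e| / MPE = 1.6490 / 4.9
ratio = 0.3365

0.3365


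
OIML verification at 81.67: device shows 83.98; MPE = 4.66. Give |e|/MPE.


e = indication - reference = 83.98 - 81.67 = 2.3100
|e| = 2.3100
ratio = |e| / MPE = 2.3100 / 4.66
ratio = 0.4957

0.4957


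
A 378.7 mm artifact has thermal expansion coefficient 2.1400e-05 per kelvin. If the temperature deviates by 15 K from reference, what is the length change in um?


dL = L * alpha * dT
= 378.7 * 2.1400e-05 * 15
= 0.1215627 mm
dL_um = 0.1215627 * 1000 = 121.5627 um

121.5627


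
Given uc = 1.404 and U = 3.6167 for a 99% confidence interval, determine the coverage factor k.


k = U / uc
k = 3.6167 / 1.404
k = 2.576

2.576


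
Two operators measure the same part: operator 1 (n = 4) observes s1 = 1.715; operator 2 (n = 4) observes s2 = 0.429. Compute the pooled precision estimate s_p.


s_p = sqrt(((n1-1)*s1^2 + (n2-1)*s2^2) / (n1+n2-2))
numerator = (4-1)*1.715^2 + (4-1)*0.429^2 = 8.823675 + 0.552123 = 9.375798
denominator = 4 + 4 - 2 = 6
s_p^2 = 9.375798 / 6 = 1.562633
s_p = sqrt(1.562633) = 1.2501

1.2501


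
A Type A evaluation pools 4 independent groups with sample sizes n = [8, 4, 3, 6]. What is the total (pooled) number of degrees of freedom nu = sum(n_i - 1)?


nu = sum_i (n_i - 1)
nu = ((8 - 1) + (4 - 1) + (3 - 1) + (6 - 1))
nu = 7 + 3 + 2 + 5
nu = 17

17


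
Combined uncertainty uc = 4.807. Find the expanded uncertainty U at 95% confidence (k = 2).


U = k * uc
U = 2 * 4.807
U = 9.6140

9.6140


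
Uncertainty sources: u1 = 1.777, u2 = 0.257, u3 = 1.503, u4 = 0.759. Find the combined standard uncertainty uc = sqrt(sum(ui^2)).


uc = sqrt(1.777^2 + 0.257^2 + 1.503^2 + 0.759^2)
uc = sqrt(6.058868)
uc = 2.4615

2.4615


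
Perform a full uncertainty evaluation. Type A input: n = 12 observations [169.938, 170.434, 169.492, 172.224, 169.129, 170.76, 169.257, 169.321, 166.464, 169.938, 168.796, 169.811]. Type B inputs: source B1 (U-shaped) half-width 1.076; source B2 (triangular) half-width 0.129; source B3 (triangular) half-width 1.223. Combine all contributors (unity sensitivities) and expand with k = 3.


mean = (169.938 + 170.434 + 169.492 + 172.224 + 169.129 + 170.76 + 169.257 + 169.321 + 166.464 + 169.938 + 168.796 + 169.811) / 12 = 169.6303333
s = sqrt(sum((x - mean)^2)/(n-1)) = 1.3517129
u_A = s / sqrt(n) = 1.3517129 / sqrt(12) = 0.3902059
u_B1 = 1.076 / sqrt(2) = 0.7608469
u_B2 = 0.129 / sqrt(6) = 0.052664029
u_B3 = 1.223 / sqrt(6) = 0.49928766
uc = sqrt(0.3902059^2 + 0.7608469^2 + 0.052664029^2 + 0.49928766^2) = 0.99156962
U = k * uc = 3 * 0.99156962
U = 2.9747

2.9747


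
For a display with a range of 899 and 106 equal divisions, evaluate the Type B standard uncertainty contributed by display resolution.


resolution = range / divisions
resolution = 899 / 106 = 8.4811321
u_res = resolution / (2*sqrt(3))
u_res = 8.4811321 / 3.4641016
u_res = 2.4483

2.4483


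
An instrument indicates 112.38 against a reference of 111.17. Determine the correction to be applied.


Correction = standard - reading
= 111.17 - 112.38
= -1.2100

-1.2100


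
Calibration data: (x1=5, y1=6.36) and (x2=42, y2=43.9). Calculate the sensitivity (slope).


slope = (y2 - y1) / (x2 - x1)
= (43.9 - 6.36) / (42 - 5)
= 37.5400 / 37
= 1.0146

1.0146


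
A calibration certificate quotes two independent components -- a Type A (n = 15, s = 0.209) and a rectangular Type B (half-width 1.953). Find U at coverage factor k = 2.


u_A = s / sqrt(n) = 0.209 / sqrt(15) = 0.053963568
u_B = half_width / sqrt(3) = 1.953 / sqrt(3) = 1.1275651
uc = sqrt(u_A^2 + u_B^2) = sqrt(0.053963568^2 + 1.1275651^2) = 1.1288557
U = k * uc = 2 * 1.1288557
U = 2.2577

2.2577


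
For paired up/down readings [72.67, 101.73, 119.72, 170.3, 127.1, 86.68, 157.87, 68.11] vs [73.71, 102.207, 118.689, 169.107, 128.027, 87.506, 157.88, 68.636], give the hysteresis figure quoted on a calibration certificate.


|72.67 - 73.71| = 1.0400
|101.73 - 102.207| = 0.4770
|119.72 - 118.689| = 1.0310
|170.3 - 169.107| = 1.1930
|127.1 - 128.027| = 0.9270
|86.68 - 87.506| = 0.8260
|157.87 - 157.88| = 0.0100
|68.11 - 68.636| = 0.5260
hysteresis = max(diffs) = 1.1930

1.1930


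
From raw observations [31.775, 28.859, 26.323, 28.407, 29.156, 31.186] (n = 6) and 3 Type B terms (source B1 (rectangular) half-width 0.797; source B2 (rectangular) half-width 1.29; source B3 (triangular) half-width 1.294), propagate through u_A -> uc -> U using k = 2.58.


mean = (31.775 + 28.859 + 26.323 + 28.407 + 29.156 + 31.186) / 6 = 29.28433333
s = sqrt(sum((x - mean)^2)/(n-1)) = 1.9776928
u_A = s / sqrt(n) = 1.9776928 / sqrt(6) = 0.8073897
u_B1 = 0.797 / sqrt(3) = 0.46014816
u_B2 = 1.29 / sqrt(3) = 0.74478185
u_B3 = 1.294 / sqrt(6) = 0.52827329
uc = sqrt(0.8073897^2 + 0.46014816^2 + 0.74478185^2 + 0.52827329^2) = 1.3028381
U = k * uc = 2.58 * 1.3028381
U = 3.3613

3.3613


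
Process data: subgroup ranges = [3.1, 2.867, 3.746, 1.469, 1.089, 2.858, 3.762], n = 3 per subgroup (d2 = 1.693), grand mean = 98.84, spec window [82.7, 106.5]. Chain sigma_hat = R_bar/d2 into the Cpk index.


R_bar = (3.1 + 2.867 + 3.746 + 1.469 + 1.089 + 2.858 + 3.762) / 7 = 2.6987143
sigma = R_bar / d2 = 2.6987143 / 1.693 = 1.5940427
Cp = (USL - LSL)/(6*sigma) = (106.5 - 82.7)/(6*1.5940427) = 2.4884
Cpu = (106.5 - 98.84)/(3*1.5940427) = 1.6018
Cpl = (98.84 - 82.7)/(3*1.5940427) = 3.3751
Cpk = min(Cpu, Cpl) = 1.6018

1.6018


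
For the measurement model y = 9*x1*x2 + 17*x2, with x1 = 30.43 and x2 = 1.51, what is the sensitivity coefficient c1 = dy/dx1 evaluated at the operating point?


y = 9*x1*x2 + 17*x2
dy/dx1 = 9*x2
Evaluate at x2 = 1.51: c1 = 9 * 1.51
c1 = 13.5900

13.5900


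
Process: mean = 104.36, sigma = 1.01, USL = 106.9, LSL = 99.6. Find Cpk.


Cpu = (USL - mean) / (3*sigma) = (106.9 - 104.36) / (3*1.01) = 0.8383
Cpl = (mean - LSL) / (3*sigma) = (104.36 - 99.6) / (3*1.01) = 1.5710
Cpk = min(Cpu, Cpl) = 0.8383

0.8383


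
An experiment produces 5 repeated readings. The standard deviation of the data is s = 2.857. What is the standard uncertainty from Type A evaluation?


u_A = s / sqrt(n)
u_A = 2.857 / sqrt(5)
u_A = 2.857 / 2.236068
u_A = 1.2777

1.2777


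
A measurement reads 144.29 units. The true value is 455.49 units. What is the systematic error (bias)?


Systematic error = measured - true
= 144.29 - 455.49
= -311.2000

-311.2000


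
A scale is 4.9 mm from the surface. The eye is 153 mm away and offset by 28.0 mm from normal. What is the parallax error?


error = h * offset / d
= 4.9 * 28.0 / 153
= 0.8967

0.8967


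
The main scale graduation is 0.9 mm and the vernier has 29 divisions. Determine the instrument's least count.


LC = MSD / n_div
= 0.9 / 29
= 0.0310

0.0310


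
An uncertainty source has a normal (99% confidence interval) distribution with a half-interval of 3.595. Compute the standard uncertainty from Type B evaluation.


u_B = half_width / 2.576
u_B = 3.595 / 2.576
u_B = 1.3956

1.3956


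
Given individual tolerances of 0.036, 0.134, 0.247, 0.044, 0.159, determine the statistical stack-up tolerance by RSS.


RSS = sqrt(0.036^2 + 0.134^2 + 0.247^2 + 0.044^2 + 0.159^2)
= sqrt(0.107478)
= 0.3278

0.3278


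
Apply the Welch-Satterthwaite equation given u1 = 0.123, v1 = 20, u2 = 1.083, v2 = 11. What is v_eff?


uc = sqrt(u1^2 + u2^2) = sqrt(0.123^2 + 1.083^2) = 1.0899624
v_eff = uc^4 / (u1^4/v1 + u2^4/v2)
= 1.0899624^4 / (0.123^4/20 + 1.083^4/11)
= 1.4113868 / 0.12507223
v_eff = 11.2846

11.2846


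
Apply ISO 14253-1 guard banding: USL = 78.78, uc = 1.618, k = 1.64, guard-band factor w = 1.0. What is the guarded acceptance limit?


U = k * uc = 1.64 * 1.618 = 2.65352
guard band g = w * U = 1.0 * 2.65352 = 2.65352
AL = USL - g = 78.78 - 2.65352
AL = 76.1265

76.1265


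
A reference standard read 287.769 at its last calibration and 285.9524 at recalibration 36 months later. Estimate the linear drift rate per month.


rate = (v2 - v1) / months
= (285.9524 - 287.769) / 36
= -1.8166 / 36
= -0.0505

-0.0505


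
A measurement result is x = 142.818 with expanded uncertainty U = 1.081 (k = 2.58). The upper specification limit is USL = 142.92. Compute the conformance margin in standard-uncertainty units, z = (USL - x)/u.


u = U / k = 1.081 / 2.58 = 0.41899225
margin = |USL - x| = |142.92 - 142.818| = 0.102
z = margin / u = 0.102 / 0.41899225
z = 0.2434

0.2434


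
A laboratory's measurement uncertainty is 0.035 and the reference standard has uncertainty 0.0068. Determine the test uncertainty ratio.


TUR = u_lab / u_ref
= 0.035 / 0.0068
= 5.1471

5.1471


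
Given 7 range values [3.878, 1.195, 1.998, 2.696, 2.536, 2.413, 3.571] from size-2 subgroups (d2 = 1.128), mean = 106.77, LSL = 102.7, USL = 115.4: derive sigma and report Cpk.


R_bar = (3.878 + 1.195 + 1.998 + 2.696 + 2.536 + 2.413 + 3.571) / 7 = 2.6124286
sigma = R_bar / d2 = 2.6124286 / 1.128 = 2.3159828
Cp = (USL - LSL)/(6*sigma) = (115.4 - 102.7)/(6*2.3159828) = 0.9139
Cpu = (115.4 - 106.77)/(3*2.3159828) = 1.2421
Cpl = (106.77 - 102.7)/(3*2.3159828) = 0.5858
Cpk = min(Cpu, Cpl) = 0.5858

0.5858
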